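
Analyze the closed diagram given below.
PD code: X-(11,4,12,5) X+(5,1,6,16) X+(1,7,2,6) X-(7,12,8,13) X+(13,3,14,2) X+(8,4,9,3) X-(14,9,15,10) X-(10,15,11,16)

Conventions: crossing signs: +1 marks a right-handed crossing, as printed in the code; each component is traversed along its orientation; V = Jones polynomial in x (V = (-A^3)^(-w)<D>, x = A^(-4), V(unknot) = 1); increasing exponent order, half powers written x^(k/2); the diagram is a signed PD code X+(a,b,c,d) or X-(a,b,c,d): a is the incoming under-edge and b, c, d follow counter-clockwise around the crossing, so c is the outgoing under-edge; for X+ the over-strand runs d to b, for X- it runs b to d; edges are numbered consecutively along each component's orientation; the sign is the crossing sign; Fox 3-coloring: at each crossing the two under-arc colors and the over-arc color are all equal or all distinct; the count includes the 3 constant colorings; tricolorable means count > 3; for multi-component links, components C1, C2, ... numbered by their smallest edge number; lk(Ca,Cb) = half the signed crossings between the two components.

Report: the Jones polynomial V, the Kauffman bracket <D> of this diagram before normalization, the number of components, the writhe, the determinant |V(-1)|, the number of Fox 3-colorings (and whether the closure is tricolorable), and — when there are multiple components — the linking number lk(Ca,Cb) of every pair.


V(x) = -x^-3 + x^-2 - x^-1 + 3 - x + x^2 - x^3
bracket: -A^-12 + A^-8 - A^-4 + 3 - A^4 + A^8 - A^12, w = 0
1 component, writhe 0, over 8 crossings
det 9, colorings 27 of 3^8 — tricolorable
observation: w = 0 shifts under R1 moves; the (-A^3)^(0) factor cancels that in V


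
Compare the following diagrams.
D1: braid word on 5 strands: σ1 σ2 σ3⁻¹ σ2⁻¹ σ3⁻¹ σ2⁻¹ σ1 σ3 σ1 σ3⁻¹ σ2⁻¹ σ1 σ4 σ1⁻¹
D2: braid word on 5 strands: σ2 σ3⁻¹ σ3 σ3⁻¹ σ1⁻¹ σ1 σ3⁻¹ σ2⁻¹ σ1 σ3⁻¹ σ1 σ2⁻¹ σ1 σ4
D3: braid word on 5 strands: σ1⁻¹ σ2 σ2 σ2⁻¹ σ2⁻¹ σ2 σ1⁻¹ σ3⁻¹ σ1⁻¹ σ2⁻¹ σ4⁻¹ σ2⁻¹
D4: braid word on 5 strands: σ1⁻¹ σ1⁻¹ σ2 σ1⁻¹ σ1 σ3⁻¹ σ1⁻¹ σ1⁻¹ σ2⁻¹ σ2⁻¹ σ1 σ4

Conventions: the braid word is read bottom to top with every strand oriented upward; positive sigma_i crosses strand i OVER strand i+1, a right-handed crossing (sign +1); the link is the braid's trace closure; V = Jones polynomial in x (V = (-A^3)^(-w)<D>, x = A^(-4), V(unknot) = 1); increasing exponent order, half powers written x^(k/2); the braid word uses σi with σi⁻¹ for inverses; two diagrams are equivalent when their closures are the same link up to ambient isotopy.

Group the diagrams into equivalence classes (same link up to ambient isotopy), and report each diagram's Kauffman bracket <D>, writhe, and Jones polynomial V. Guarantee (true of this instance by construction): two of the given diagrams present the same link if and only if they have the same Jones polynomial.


equivalence classes: {D1, D2} | {D3, D4}
D1 (bracket -A^-12 + 2A^-8 - 2A^-4 + 3 - 2A^4 + 2A^8 - A^12; 14 crossings at w = 0): V = -x^-3 + 2x^-2 - 2x^-1 + 3 - 2x + 2x^2 - x^3
D2 (bracket -A^-12 + 2A^-8 - 2A^-4 + 3 - 2A^4 + 2A^8 - A^12; 14 crossings at w = 0): V = -x^-3 + 2x^-2 - 2x^-1 + 3 - 2x + 2x^2 - x^3
V(D3) = -x^-6 + x^-5 - x^-4 + 2x^-3 - x^-2 + x^-1  (w -6, c 12, <D> = A^-14 - A^-10 + 2A^-6 - A^-2 + A^2 - A^6)
D4 (bracket A^-8 - A^-4 + 2 - A^4 + A^8 - A^12; 12 crossings at w = -4): V = -x^-6 + x^-5 - x^-4 + 2x^-3 - x^-2 + x^-1
observation: 2 values of V(x) split the 4 diagrams


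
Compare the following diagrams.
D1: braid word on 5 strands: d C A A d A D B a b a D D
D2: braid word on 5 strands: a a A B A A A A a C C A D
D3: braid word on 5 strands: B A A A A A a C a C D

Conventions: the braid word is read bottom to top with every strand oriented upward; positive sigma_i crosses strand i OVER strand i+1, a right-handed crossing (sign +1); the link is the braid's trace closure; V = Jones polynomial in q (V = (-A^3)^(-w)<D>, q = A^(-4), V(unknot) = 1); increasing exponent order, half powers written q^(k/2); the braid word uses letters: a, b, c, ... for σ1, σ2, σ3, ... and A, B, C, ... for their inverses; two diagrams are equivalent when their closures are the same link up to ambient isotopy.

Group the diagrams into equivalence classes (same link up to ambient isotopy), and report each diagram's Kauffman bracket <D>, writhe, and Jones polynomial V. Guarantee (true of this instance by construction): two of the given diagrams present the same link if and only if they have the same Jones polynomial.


equivalence classes: {D1} | {D2, D3}
D1 (bracket A^-7 + A; 13 crossings at w = -3): V = -q^(-5/2) - q^(-1/2)
V(D2) = q^(-13/2) - q^(-11/2) + q^(-9/2) - 2q^(-7/2) - q^(-3/2)  (w -7, c 13, <D> = A^-15 + 2A^-7 - A^-3 + A - A^5)
V(D3) = q^(-13/2) - q^(-11/2) + q^(-9/2) - 2q^(-7/2) - q^(-3/2)  (w -7, c 11, <D> = A^-15 + 2A^-7 - A^-3 + A - A^5)
observation: 2 values of V(q) split the 3 diagrams


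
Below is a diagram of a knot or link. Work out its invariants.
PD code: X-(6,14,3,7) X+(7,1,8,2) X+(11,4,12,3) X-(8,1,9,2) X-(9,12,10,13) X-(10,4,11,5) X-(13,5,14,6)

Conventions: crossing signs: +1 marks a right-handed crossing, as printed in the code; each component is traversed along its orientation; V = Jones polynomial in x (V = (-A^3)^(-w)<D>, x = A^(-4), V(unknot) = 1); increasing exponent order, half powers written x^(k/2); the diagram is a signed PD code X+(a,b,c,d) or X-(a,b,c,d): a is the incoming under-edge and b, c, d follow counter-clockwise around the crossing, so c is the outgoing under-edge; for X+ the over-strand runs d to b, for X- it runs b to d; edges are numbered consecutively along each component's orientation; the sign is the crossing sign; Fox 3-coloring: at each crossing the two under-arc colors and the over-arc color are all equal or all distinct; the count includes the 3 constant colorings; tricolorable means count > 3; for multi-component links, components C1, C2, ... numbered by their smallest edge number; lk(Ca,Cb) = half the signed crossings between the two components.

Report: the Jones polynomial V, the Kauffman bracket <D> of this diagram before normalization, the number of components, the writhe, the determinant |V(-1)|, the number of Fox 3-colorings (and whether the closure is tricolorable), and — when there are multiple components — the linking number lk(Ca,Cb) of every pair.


Jones polynomial: V(x) = x^-3 + x^-2 + x^-1 + 1
<D> = -A^-9 - A^-5 - A^-1 - A^3; writhe -3
components 3, writhe -3 (7 crossings)
linking number lk(C1,C2) = 0
lk(C1,C3): 0
lk(C2,C3) = -1
3-colorings: 9 of 3^8, det 0 — tricolorable
note: summing lk over 3 pairs gives -1


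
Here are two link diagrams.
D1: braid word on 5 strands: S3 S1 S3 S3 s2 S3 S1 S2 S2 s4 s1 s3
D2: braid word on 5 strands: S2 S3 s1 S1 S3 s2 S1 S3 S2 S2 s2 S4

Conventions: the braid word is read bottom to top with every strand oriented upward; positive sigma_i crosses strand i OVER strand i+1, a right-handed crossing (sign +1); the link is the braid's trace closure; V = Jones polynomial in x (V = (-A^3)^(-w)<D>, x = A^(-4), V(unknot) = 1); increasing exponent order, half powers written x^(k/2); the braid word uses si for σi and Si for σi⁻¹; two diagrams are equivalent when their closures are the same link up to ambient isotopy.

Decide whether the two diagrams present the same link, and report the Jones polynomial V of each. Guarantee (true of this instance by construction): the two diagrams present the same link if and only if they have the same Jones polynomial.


same link: yes
V(D1) = -x^-6 + x^-5 - x^-4 + 2x^-3 - x^-2 + x^-1  [12 crossings, <D> = A^-8 - A^-4 + 2 - A^4 + A^8 - A^12, w = -4]
D2 (bracket A^-14 - A^-10 + 2A^-6 - A^-2 + A^2 - A^6; 12 crossings at w = -6): V = -x^-6 + x^-5 - x^-4 + 2x^-3 - x^-2 + x^-1
note: all 2 diagrams share one V(x), hence one class


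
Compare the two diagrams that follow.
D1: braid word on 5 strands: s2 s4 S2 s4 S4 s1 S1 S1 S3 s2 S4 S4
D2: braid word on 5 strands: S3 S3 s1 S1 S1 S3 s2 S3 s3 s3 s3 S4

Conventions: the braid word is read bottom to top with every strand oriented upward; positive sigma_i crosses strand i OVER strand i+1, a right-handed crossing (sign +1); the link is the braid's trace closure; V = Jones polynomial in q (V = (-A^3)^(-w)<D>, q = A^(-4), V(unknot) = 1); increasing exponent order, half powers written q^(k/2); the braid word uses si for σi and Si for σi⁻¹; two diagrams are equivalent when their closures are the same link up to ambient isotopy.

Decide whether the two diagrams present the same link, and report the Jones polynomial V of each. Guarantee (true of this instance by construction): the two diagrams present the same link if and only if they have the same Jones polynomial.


equivalent: yes
V(D1) = 1  (w -2, c 12, <D> = A^-6)
V(D2) = 1  [12 crossings, <D> = A^-6, w = -2]
key observation: D2 (12 crossings) and D1 (12) are Markov-related braid presentations


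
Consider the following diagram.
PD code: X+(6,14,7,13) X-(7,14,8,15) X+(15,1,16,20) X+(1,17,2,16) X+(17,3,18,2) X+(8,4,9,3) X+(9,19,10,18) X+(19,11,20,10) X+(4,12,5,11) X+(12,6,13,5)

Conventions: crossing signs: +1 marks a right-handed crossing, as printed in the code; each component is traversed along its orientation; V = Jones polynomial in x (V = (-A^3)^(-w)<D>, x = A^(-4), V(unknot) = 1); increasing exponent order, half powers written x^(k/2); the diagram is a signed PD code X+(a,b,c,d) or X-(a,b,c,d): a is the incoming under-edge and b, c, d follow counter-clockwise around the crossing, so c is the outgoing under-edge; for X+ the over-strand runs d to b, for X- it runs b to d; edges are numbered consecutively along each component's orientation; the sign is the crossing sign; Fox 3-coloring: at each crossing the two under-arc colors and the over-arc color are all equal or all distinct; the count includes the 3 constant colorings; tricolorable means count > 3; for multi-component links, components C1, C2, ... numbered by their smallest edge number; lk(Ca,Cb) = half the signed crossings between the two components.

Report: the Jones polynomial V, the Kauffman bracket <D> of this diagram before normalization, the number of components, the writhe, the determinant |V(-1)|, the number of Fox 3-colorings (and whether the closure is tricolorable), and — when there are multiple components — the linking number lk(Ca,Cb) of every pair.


V = x^3 + x^5 - x^8
<D> = -A^-8 + A^4 + A^12 (w = +8)
1 component over 10 crossings, w = +8
9 Fox colorings among 3^10, |V(-1)| = 3: tricolorable
why: |V(-1)| = 3: so tricolorable, since 3 divides 3


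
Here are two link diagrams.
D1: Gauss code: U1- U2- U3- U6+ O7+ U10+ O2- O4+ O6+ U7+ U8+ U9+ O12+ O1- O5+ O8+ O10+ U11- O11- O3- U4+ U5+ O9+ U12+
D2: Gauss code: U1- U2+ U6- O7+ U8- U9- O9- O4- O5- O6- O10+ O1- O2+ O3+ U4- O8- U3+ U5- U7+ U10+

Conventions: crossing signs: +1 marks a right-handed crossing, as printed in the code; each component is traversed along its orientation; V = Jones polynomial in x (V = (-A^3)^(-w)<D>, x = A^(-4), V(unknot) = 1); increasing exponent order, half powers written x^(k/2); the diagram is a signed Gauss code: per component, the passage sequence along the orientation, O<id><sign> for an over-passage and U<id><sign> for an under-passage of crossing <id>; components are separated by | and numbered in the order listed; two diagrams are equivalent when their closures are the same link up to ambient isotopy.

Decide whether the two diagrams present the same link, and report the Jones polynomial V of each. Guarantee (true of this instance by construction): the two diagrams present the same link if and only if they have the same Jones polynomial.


equivalent: no
V(D1) = x - x^2 + 2x^3 - x^4 + x^5 - x^6  (w +4, c 12, <D> = -A^-12 + A^-8 - A^-4 + 2 - A^4 + A^8)
V(D2) = 1  (w -2, c 10, <D> = A^-6)
why: V(x) takes 2 values over 2 diagrams, fixing the grouping


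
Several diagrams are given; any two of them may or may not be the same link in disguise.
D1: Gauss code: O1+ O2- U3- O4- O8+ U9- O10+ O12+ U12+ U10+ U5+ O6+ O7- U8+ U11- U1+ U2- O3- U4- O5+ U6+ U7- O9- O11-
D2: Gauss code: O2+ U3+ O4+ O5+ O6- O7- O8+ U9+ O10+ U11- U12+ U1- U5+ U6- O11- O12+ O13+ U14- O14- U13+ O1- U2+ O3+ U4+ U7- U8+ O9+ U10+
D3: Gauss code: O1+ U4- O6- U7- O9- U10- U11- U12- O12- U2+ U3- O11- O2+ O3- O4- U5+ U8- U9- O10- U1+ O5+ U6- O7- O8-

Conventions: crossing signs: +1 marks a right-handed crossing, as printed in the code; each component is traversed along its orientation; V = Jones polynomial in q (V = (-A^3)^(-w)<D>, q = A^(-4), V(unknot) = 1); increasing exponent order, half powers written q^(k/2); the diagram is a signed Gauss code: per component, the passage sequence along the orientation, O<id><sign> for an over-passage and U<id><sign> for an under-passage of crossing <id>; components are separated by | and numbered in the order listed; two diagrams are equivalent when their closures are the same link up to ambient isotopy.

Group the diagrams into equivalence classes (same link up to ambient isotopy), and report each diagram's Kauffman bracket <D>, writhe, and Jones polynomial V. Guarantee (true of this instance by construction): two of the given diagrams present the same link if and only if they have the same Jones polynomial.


grouping into links: {D1} | {D2} | {D3}
V(D1) = -q^-4 + q^-3 + q^-1  (w 0, c 12, <D> = A^4 + A^12 - A^16)
V(D2) = q^2 + q^4 - q^5 + q^6 - q^7  (w +4, c 14, <D> = -A^-16 + A^-12 - A^-8 + A^-4 + A^4)
V(D3) = -q^-6 + q^-5 - q^-4 + 2q^-3 - q^-2 + q^-1  [12 crossings, <D> = A^-14 - A^-10 + 2A^-6 - A^-2 + A^2 - A^6, w = -6]
why: 3 classes among 3 diagrams; unequal V(q) rules out equality


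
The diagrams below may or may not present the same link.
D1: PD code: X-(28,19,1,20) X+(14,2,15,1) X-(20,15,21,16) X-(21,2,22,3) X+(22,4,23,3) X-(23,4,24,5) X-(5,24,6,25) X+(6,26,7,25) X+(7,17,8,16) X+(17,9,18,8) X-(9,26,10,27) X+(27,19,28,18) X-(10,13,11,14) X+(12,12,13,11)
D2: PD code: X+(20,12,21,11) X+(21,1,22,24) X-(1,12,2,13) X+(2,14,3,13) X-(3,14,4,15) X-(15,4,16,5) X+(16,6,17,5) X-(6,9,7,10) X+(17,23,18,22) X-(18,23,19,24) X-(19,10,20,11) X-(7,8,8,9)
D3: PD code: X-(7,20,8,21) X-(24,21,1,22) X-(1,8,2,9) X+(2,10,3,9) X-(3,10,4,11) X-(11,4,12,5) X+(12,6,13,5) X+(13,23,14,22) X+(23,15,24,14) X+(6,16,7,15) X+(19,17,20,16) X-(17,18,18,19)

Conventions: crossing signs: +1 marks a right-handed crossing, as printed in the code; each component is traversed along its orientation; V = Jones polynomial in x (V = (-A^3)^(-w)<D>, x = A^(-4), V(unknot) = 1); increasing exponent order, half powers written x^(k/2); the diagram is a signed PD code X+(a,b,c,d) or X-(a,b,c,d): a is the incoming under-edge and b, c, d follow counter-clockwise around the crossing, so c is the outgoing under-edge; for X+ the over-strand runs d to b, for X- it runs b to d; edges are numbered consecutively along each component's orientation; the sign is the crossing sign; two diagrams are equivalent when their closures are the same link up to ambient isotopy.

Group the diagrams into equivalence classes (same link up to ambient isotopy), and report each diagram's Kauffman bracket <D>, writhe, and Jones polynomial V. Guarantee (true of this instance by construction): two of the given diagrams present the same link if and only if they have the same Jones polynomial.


grouping into links: {D1, D2, D3}
V(D1) = 1  (w 0, c 14, <D> = 1)
V(D2) = 1  (w -2, c 12, <D> = A^-6)
V(D3) = 1  [12 crossings, <D> = 1, w = 0]
why: one V(x) for all 3 diagrams — one class (guaranteed)


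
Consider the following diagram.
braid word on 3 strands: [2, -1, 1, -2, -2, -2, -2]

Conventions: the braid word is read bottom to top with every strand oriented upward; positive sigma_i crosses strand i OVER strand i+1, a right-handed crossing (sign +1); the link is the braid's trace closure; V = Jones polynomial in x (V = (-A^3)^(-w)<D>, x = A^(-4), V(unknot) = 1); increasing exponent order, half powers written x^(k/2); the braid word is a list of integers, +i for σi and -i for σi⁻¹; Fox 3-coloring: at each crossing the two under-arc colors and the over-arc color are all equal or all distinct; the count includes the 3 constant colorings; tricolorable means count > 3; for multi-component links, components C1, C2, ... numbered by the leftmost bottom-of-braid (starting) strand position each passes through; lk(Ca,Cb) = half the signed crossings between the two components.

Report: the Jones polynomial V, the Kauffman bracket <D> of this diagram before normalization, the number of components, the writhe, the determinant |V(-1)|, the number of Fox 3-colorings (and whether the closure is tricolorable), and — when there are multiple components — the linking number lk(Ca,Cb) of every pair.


Jones polynomial: V(x) = x^(-9/2) - x^(-5/2) - x^(-3/2) - x^(-1/2)
<D> = A^-7 + A^-3 + A - A^9; writhe -3
components 2, writhe -3 (7 crossings)
linking number lk(C1,C2) = 0
3-colorings: 27 of 3^7, det 0 — tricolorable
note: free reduction leaves σ2⁻¹ σ2⁻¹ σ2⁻¹ of the original 7 letters


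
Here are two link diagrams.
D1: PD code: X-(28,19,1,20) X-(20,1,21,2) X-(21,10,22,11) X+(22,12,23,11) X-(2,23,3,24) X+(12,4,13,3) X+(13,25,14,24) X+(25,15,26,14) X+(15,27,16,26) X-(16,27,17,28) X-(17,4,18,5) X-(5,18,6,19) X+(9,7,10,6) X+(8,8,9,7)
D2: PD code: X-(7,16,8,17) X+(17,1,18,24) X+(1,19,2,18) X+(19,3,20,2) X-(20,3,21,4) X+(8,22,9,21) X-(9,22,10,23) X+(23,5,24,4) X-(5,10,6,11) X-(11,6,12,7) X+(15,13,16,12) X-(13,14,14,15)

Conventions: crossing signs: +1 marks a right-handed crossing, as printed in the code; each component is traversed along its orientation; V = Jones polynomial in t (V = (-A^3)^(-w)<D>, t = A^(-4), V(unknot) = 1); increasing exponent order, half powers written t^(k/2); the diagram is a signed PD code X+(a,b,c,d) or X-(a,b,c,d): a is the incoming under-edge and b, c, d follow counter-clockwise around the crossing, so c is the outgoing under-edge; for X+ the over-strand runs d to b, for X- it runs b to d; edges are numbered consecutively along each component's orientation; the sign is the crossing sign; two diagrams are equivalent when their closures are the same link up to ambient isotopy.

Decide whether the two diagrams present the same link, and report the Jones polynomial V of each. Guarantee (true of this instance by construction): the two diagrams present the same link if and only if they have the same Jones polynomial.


equivalent: no
V(D1) = t^-5 - 2t^-4 + 2t^-3 - 2t^-2 + 2t^-1 - 1 + t  (w 0, c 14, <D> = A^-4 - 1 + 2A^4 - 2A^8 + 2A^12 - 2A^16 + A^20)
V(D2) = -t^-3 + t^-2 - t^-1 + 3 - t + t^2 - t^3  (w 0, c 12, <D> = -A^-12 + A^-8 - A^-4 + 3 - A^4 + A^8 - A^12)
why: 2 classes among 2 diagrams; unequal V(t) rules out equality


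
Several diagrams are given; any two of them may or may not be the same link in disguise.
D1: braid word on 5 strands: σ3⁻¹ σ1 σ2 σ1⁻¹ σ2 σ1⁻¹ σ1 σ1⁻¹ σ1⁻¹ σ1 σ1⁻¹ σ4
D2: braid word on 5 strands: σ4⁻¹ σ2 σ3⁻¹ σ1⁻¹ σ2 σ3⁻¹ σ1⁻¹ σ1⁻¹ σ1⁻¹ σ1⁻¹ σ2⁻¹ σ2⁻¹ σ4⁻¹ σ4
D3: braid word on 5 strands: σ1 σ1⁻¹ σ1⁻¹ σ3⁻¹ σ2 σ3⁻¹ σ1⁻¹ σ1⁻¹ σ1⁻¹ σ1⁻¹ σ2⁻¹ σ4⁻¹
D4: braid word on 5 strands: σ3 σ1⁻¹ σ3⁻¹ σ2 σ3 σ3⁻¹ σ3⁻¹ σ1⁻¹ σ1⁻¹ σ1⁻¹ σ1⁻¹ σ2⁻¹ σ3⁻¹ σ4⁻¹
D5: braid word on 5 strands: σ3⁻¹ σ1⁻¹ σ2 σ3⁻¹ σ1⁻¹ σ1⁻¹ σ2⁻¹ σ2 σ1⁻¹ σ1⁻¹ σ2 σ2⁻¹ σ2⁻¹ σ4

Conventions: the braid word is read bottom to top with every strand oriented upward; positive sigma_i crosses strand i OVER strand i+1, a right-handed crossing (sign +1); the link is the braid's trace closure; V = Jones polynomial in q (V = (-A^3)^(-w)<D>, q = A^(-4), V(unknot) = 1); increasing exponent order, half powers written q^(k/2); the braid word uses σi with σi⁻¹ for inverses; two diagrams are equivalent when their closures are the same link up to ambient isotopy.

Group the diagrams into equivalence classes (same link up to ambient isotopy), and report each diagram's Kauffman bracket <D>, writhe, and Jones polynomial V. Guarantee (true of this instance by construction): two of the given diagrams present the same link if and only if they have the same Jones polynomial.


equivalence classes: {D1} | {D2, D3, D4, D5}
D1 (bracket A^-8 - A^-4 + 1 - A^4 + A^8; 12 crossings at w = 0): V = q^-2 - q^-1 + 1 - q + q^2
D2 (bracket A^-16 - A^-12 + 2A^-8 - 2A^-4 + 3 - 2A^4 + A^8 - A^12; 14 crossings at w = -8): V = -q^-9 + q^-8 - 2q^-7 + 3q^-6 - 2q^-5 + 2q^-4 - q^-3 + q^-2
V(D3) = -q^-9 + q^-8 - 2q^-7 + 3q^-6 - 2q^-5 + 2q^-4 - q^-3 + q^-2  (w -8, c 12, <D> = A^-16 - A^-12 + 2A^-8 - 2A^-4 + 3 - 2A^4 + A^8 - A^12)
V(D4) = -q^-9 + q^-8 - 2q^-7 + 3q^-6 - 2q^-5 + 2q^-4 - q^-3 + q^-2  [14 crossings, <D> = A^-16 - A^-12 + 2A^-8 - 2A^-4 + 3 - 2A^4 + A^8 - A^12, w = -8]
V(D5) = -q^-9 + q^-8 - 2q^-7 + 3q^-6 - 2q^-5 + 2q^-4 - q^-3 + q^-2  (w -6, c 14, <D> = A^-10 - A^-6 + 2A^-2 - 2A^2 + 3A^6 - 2A^10 + A^14 - A^18)
key observation: comparing 5 Jones polynomials yields 2 groups


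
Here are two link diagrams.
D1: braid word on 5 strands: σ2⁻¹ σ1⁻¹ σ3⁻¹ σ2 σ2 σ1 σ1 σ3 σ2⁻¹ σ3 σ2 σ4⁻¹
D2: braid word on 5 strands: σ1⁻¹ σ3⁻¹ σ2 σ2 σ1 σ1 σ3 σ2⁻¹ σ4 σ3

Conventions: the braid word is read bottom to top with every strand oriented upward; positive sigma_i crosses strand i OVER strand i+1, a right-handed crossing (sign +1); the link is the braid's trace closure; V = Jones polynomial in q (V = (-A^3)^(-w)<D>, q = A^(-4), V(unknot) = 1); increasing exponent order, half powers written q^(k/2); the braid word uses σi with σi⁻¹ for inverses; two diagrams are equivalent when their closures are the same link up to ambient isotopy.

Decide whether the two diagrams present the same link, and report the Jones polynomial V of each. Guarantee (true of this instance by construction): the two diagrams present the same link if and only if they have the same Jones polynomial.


same link: yes
V(D1) = q + q^3 - q^4  [12 crossings, <D> = -A^-10 + A^-6 + A^2, w = +2]
V(D2) = q + q^3 - q^4  (w +4, c 10, <D> = -A^-4 + 1 + A^8)
note: one V(q) for all 2 diagrams — one class (guaranteed)


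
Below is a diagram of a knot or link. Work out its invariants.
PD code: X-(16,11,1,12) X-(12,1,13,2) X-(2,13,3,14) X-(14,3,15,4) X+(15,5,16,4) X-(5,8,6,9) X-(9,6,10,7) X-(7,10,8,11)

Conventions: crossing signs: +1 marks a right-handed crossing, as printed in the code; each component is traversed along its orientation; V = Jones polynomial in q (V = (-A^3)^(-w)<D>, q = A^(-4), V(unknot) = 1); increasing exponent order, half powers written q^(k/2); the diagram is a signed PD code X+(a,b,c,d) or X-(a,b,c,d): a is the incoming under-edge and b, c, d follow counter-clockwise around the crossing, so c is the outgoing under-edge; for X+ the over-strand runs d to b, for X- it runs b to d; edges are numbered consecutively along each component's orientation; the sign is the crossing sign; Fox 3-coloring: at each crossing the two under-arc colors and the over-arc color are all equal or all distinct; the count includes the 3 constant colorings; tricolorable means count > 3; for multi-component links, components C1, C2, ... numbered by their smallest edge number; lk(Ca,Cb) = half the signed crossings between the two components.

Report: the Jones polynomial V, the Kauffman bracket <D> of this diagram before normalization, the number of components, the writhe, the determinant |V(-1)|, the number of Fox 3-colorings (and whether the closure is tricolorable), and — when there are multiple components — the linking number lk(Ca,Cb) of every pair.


Jones polynomial: V(q) = q^-8 - 2q^-7 + q^-6 - 2q^-5 + 2q^-4 + q^-2
<D> = A^-10 + 2A^-2 - 2A^2 + A^6 - 2A^10 + A^14; writhe -6
components 1, writhe -6 (8 crossings)
3-colorings: 27 of 3^8, det 9 — tricolorable
note: the span of V is 6, forcing >= 6 crossings in any diagram


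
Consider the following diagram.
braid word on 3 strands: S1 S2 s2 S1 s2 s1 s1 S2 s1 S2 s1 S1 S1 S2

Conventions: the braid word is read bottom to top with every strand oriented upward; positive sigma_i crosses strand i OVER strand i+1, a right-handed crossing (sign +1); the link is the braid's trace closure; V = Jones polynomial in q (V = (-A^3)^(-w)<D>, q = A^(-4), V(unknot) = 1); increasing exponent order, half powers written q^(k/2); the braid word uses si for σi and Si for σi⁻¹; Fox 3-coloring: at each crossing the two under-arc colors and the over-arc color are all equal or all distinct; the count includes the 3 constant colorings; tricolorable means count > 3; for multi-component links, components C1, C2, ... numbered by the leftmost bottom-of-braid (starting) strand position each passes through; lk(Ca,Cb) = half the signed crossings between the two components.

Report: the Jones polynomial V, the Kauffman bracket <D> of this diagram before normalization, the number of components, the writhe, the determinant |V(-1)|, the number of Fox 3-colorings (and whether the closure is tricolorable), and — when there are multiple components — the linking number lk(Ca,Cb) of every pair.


V(q) = q^-5 - 2q^-4 + 2q^-3 - 2q^-2 + 2q^-1 - 1 + q
bracket: A^-10 - A^-6 + 2A^-2 - 2A^2 + 2A^6 - 2A^10 + A^14, w = -2
1 component, writhe -2, over 14 crossings
det 11, colorings 3 of 3^14 — not tricolorable
observation: free reduction leaves σ1⁻¹ σ1⁻¹ σ2 σ1 σ1 σ2⁻¹ σ1 σ2⁻¹ σ1⁻¹ σ2⁻¹ of the original 14 letters


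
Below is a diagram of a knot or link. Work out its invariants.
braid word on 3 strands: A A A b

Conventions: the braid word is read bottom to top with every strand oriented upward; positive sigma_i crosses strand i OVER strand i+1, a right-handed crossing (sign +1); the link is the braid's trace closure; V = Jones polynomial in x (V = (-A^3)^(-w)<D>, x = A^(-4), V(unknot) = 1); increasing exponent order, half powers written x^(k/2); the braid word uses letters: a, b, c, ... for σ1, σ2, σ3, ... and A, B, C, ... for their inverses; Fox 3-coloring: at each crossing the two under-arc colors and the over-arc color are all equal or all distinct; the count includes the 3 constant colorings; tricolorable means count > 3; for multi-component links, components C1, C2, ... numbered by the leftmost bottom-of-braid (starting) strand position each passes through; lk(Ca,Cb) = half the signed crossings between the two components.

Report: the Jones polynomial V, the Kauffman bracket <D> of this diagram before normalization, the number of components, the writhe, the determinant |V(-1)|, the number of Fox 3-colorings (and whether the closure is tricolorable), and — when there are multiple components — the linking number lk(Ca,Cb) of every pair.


Jones polynomial: V(x) = -x^-4 + x^-3 + x^-1
<D> = A^-2 + A^6 - A^10; writhe -2
components 1, writhe -2 (4 crossings)
3-colorings: 9 of 3^4, det 3 — tricolorable
note: w = -2 shifts under R1 moves; the (-A^3)^(2) factor cancels that in V


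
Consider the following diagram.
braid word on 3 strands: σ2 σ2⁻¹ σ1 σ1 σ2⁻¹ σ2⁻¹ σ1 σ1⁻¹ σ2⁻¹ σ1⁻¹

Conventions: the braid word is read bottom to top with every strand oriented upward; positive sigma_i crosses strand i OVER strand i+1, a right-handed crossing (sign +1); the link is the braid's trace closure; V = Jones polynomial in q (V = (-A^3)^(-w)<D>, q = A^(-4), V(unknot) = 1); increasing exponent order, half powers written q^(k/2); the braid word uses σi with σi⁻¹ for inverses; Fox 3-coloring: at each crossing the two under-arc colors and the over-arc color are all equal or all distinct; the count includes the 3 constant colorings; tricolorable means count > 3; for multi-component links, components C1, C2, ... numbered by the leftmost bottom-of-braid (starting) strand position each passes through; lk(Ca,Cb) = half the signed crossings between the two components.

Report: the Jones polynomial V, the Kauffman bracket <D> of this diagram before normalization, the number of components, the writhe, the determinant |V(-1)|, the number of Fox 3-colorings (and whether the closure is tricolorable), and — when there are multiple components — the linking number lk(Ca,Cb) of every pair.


V(q) = -q^-4 + q^-3 + q^-1
bracket: A^-2 + A^6 - A^10, w = -2
1 component, writhe -2, over 10 crossings
det 3, colorings 9 of 3^10 — tricolorable
observation: |V(-1)| = 3: so tricolorable, since 3 divides 3


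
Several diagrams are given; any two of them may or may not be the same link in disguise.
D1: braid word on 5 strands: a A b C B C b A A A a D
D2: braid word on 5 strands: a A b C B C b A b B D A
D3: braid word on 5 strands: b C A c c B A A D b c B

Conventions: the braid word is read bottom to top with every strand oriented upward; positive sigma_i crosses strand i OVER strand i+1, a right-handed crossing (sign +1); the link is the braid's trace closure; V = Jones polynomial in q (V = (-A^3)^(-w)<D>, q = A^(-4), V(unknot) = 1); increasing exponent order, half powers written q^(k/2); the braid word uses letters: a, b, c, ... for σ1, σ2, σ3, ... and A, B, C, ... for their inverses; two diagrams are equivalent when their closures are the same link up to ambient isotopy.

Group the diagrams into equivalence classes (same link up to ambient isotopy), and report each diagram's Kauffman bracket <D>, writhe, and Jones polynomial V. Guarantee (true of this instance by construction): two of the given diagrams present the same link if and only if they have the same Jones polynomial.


classes: {D1, D2} | {D3}
V(D1) = q^-3 + q^-2 + q^-1 + 1  [12 crossings, <D> = A^-12 + A^-8 + A^-4 + 1, w = -4]
V(D2) = q^-3 + q^-2 + q^-1 + 1  [12 crossings, <D> = A^-12 + A^-8 + A^-4 + 1, w = -4]
V(D3) = q^-2 + 2 + q^2  (w -2, c 12, <D> = A^-14 + 2A^-6 + A^2)
insight: 2 values of V(q) split the 3 diagrams


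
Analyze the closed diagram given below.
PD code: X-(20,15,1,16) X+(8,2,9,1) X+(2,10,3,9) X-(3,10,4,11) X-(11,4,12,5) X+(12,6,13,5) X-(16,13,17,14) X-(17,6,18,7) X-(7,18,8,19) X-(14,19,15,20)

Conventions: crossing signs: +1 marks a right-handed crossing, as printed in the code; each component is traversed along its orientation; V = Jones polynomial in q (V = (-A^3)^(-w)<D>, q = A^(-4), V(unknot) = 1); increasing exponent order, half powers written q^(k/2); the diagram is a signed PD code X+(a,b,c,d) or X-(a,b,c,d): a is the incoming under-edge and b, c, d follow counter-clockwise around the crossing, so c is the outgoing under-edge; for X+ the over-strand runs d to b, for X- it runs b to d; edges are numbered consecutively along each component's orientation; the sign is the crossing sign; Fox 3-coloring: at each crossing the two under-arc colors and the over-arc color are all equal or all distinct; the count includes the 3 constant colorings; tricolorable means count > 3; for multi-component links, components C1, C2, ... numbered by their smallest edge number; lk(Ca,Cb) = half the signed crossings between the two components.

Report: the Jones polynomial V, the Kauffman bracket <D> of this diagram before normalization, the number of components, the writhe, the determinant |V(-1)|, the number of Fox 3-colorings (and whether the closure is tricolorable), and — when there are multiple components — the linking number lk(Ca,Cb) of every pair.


Jones polynomial: V(q) = -q^-6 + q^-5 - q^-4 + 2q^-3 - q^-2 + q^-1
<D> = A^-8 - A^-4 + 2 - A^4 + A^8 - A^12; writhe -4
components 1, writhe -4 (10 crossings)
3-colorings: 3 of 3^10, det 7 — not tricolorable
note: w = -4 (over 10 crossings) is diagram-only; (-A^3)^(4) removes it from V


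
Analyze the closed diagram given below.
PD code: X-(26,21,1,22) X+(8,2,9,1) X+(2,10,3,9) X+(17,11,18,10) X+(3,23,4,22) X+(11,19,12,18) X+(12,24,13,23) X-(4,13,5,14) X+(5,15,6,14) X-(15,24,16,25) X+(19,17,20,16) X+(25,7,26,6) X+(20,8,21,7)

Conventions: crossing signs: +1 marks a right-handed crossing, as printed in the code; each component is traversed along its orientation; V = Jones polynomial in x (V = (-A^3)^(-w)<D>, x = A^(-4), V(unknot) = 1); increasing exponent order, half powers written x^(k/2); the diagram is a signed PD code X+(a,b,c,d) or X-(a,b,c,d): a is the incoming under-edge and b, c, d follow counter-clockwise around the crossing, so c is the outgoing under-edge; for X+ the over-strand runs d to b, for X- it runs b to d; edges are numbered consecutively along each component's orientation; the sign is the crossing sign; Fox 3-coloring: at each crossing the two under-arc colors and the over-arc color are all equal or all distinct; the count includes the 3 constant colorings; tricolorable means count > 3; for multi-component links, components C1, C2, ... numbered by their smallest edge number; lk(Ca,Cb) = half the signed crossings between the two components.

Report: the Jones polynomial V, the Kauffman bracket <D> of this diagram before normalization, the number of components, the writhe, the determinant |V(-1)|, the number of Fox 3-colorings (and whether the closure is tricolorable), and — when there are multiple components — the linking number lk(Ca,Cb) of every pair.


Jones polynomial: V(x) = x^2 - x^3 + 3x^4 - 3x^5 + 4x^6 - 4x^7 + 2x^8 - 2x^9 + x^10
<D> = -A^-19 + 2A^-15 - 2A^-11 + 4A^-7 - 4A^-3 + 3A - 3A^5 + A^9 - A^13; writhe +7
components 1, writhe +7 (13 crossings)
3-colorings: 9 of 3^13, det 21 — tricolorable
note: w = +7 (over 13 crossings) is diagram-only; (-A^3)^(-7) removes it from V


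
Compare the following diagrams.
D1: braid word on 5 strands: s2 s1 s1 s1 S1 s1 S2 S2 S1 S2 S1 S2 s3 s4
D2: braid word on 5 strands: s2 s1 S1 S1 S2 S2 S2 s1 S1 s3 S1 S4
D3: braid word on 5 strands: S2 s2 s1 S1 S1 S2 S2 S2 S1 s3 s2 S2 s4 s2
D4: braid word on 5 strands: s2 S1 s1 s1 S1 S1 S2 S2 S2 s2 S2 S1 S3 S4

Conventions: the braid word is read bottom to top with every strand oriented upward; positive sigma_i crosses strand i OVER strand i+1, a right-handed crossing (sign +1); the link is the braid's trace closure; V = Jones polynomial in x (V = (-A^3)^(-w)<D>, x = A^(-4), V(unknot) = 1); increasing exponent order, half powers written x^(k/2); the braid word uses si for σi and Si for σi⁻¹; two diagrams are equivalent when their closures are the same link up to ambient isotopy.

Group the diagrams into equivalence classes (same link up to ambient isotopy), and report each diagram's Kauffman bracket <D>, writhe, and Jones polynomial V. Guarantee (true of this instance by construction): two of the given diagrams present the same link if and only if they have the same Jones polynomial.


classes: {D1} | {D2, D3, D4}
V(D1) = 1  [14 crossings, <D> = 1, w = 0]
V(D2) = -x^-6 + x^-5 - x^-4 + 2x^-3 - x^-2 + x^-1  (w -4, c 12, <D> = A^-8 - A^-4 + 2 - A^4 + A^8 - A^12)
D3 (bracket A^-2 - A^2 + 2A^6 - A^10 + A^14 - A^18; 14 crossings at w = -2): V = -x^-6 + x^-5 - x^-4 + 2x^-3 - x^-2 + x^-1
V(D4) = -x^-6 + x^-5 - x^-4 + 2x^-3 - x^-2 + x^-1  (w -6, c 14, <D> = A^-14 - A^-10 + 2A^-6 - A^-2 + A^2 - A^6)
note: comparing 4 Jones polynomials yields 2 groups


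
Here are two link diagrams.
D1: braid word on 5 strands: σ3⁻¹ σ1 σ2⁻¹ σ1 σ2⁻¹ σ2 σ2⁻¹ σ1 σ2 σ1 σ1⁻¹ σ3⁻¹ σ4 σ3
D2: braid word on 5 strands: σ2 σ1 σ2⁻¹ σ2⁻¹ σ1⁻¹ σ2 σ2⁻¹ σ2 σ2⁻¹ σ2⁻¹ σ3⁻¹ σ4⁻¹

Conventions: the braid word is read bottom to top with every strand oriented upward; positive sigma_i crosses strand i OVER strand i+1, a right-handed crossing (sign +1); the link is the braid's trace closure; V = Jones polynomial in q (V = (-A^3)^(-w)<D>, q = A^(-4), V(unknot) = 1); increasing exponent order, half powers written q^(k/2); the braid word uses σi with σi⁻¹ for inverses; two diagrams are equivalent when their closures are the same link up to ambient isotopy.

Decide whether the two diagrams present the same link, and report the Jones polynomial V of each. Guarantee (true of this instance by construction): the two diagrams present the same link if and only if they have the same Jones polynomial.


equivalent: no
D1 (bracket A^-6 + A^-2 + A^2 + A^6; 14 crossings at w = +2): V = 1 + q + q^2 + q^3
V(D2) = q^-3 + q^-2 + q^-1 + 1  [12 crossings, <D> = A^-12 + A^-8 + A^-4 + 1, w = -4]
observation: comparing 2 Jones polynomials yields 2 groups


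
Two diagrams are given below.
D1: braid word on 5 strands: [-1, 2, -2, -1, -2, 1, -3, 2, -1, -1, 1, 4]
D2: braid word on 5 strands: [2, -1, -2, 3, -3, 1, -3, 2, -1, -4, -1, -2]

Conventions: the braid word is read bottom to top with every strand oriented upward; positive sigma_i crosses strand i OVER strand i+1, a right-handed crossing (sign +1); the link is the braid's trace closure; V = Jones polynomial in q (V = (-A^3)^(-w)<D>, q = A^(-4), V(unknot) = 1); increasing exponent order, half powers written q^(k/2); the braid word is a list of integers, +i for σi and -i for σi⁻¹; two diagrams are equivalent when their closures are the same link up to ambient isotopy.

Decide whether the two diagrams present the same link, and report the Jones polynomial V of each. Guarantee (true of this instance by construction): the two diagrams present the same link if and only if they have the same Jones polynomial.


equivalent: yes
D1 (bracket A^-2 + A^6 - A^10; 12 crossings at w = -2): V = -q^-4 + q^-3 + q^-1
V(D2) = -q^-4 + q^-3 + q^-1  (w -4, c 12, <D> = A^-8 + 1 - A^4)
key observation: all 2 diagrams share one V(q), hence one class


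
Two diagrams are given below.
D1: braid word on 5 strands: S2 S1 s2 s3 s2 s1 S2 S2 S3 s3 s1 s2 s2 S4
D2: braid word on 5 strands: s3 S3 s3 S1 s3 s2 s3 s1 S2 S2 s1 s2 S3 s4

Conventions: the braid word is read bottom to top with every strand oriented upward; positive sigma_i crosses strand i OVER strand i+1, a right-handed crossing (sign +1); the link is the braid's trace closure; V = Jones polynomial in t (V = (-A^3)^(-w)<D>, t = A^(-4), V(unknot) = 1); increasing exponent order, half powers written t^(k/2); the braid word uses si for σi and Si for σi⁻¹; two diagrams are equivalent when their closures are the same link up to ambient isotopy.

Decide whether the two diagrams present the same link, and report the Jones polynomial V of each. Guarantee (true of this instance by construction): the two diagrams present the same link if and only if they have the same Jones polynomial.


same link: yes
V(D1) = -t^-1 + 2 - t + 2t^2 - t^3 + t^4 - t^5  [14 crossings, <D> = -A^-14 + A^-10 - A^-6 + 2A^-2 - A^2 + 2A^6 - A^10, w = +2]
V(D2) = -t^-1 + 2 - t + 2t^2 - t^3 + t^4 - t^5  [14 crossings, <D> = -A^-8 + A^-4 - 1 + 2A^4 - A^8 + 2A^12 - A^16, w = +4]
insight: one V(t) for all 2 diagrams — one class (guaranteed)


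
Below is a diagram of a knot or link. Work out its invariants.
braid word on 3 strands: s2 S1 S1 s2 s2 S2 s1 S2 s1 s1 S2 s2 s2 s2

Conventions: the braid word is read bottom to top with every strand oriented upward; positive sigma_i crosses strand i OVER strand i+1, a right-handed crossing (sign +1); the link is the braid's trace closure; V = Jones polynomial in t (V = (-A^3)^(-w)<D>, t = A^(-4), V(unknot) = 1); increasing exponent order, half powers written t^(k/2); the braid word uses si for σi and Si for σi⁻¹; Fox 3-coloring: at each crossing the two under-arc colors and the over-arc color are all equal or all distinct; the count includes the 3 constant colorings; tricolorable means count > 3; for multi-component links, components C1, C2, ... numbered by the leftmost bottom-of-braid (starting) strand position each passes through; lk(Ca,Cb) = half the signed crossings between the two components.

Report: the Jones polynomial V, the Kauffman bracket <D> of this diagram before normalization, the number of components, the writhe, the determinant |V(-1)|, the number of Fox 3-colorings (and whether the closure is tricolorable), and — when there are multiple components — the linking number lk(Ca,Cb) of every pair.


Jones polynomial: V(t) = -1 + 3t - 3t^2 + 5t^3 - 5t^4 + 4t^5 - 3t^6 + 2t^7 - t^8
<D> = -A^-20 + 2A^-16 - 3A^-12 + 4A^-8 - 5A^-4 + 5 - 3A^4 + 3A^8 - A^12; writhe +4
components 1, writhe +4 (14 crossings)
3-colorings: 9 of 3^14, det 27 — tricolorable
note: free reduction leaves σ2 σ1⁻¹ σ1⁻¹ σ2 σ1 σ2⁻¹ σ1 σ1 σ2 σ2 of the original 14 letters


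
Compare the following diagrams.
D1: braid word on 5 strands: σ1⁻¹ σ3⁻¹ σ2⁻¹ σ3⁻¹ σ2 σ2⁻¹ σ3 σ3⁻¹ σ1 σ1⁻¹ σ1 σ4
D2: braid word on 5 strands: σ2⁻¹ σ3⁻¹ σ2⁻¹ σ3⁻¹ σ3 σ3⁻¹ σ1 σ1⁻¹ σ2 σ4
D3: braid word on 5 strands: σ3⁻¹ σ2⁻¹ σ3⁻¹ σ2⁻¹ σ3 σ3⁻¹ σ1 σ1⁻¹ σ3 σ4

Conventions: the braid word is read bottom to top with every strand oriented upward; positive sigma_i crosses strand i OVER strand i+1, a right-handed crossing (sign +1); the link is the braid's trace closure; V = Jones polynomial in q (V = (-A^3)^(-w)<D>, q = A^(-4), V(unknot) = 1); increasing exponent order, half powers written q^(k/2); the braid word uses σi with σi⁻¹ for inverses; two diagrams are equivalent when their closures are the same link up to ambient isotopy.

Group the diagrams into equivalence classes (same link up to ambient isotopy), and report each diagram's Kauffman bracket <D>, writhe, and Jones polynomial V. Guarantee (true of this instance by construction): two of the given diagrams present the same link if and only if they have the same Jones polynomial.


grouping into links: {D1, D2, D3}
V(D1) = q^-3 + q^-2 + q^-1 + 1  (w -2, c 12, <D> = A^-6 + A^-2 + A^2 + A^6)
V(D2) = q^-3 + q^-2 + q^-1 + 1  (w -2, c 10, <D> = A^-6 + A^-2 + A^2 + A^6)
D3 (bracket A^-6 + A^-2 + A^2 + A^6; 10 crossings at w = -2): V = q^-3 + q^-2 + q^-1 + 1
why: all 3 diagrams share one V(q), hence one class
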